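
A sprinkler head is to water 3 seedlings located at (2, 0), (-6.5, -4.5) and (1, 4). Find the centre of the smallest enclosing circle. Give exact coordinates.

(-2.75, -0.25)

Call the three points A, B, C in the order given.
Side lengths²: AB² = 92.5, AC² = 17, BC² = 128.5.
Since BC² = 128.5 ≥ 92.5 + 17 = 109.5, the angle opposite BC is not acute, so the smallest enclosing circle has BC as diameter.
Centre = midpoint of BC = (-2.75, -0.25), r² = 128.5/4 = 32.125.
Centre = (-2.75, -0.25).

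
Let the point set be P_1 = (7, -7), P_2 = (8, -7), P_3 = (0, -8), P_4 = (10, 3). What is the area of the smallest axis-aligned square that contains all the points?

The bounding box has width 10 and height 11.
An axis-aligned square enclosing the set must have side ≥ max(width, height).
So the minimum side is max(10, 11) = 11.
Area = 11² = 121.

121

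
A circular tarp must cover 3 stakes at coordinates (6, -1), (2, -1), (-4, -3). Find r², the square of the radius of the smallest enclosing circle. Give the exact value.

Call the three points A, B, C in the order given.
Side lengths²: AB² = 16, AC² = 104, BC² = 40.
Since AC² = 104 ≥ 40 + 16 = 56, the angle opposite AC is not acute, so the smallest enclosing circle has AC as diameter.
Centre = midpoint of AC = (1, -2), r² = 104/4 = 26.

26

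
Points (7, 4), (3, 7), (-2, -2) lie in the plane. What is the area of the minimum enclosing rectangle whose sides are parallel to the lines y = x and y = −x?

In coordinates u = x + y, v = x − y the rectangle is axis-aligned; the map (x,y)→(u,v) scales areas by 2.
u-values: 11, 10, -4; range = 11 − (-4) = 15.
v-values: 3, -4, 0; range = 3 − (-4) = 7.
Area = (15 × 7) / 2 = 52.5.

52.5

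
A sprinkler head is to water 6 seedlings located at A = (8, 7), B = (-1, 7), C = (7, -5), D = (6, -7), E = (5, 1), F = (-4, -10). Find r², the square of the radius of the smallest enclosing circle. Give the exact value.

108.25

The minimum enclosing circle of a finite set is fixed by two of the points (as a diameter) or three (as a circumcircle).
The farthest pair is A–F with squared distance 433. The circle on this segment as diameter has centre (2, -1.5) and r² = 433/4 = 108.25.
Check B: distance² to centre = 81.25 ≤ 108.25, so it lies inside.
All remaining points lie in this disk, and no smaller disk contains both endpoints, so this is the minimum enclosing circle.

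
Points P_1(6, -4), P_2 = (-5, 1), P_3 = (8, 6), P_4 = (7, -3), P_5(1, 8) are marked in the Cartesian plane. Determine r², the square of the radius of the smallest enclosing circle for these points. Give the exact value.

92053/1800

By Welzl's lemma the MEC is supported by two points (diametrically opposite) or three points (on a circumcircle).
The minimum enclosing circle is determined by three boundary points: P_1, P_2, P_3.
Their circumcentre is (25/12, 119/60) with r² = 92053/1800.
The farthest remaining point P_4 is at distance² 88213/1800 ≤ 92053/1800.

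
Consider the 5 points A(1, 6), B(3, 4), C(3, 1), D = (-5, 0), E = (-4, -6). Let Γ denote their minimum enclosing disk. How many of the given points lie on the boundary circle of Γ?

2

The minimum enclosing circle of a finite set is fixed by two of the points (as a diameter) or three (as a circumcircle).
The farthest pair is A–E with squared distance 169. The circle on this segment as diameter has centre (-1.5, 0) and r² = 169/4 = 42.25.
Check B: distance² to centre = 36.25 ≤ 42.25, so it lies inside.
All remaining points lie in this disk, and no smaller disk contains both endpoints, so this is the minimum enclosing circle.
The points at distance exactly r from the centre are A, E — 2 points.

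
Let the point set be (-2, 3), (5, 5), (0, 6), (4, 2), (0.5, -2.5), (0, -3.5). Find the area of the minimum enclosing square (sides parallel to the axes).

The bounding box has width 7 and height 9.5.
An axis-aligned square enclosing the set must have side ≥ max(width, height).
So the minimum side is max(7, 9.5) = 9.5.
Area = 9.5² = 90.25.

90.25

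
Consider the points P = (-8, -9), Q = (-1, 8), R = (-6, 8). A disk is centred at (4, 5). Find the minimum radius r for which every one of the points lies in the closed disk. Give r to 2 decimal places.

18.44

The required radius is the distance from (4, 5) to the farthest point.
Squared distances: 340, 34, 109.
Maximum is 340, attained at P.
r = √340 ≈ 18.44.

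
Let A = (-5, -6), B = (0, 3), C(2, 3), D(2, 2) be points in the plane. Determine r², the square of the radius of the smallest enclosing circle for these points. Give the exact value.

The minimum enclosing circle of a finite set is fixed by two of the points (as a diameter) or three (as a circumcircle).
The farthest pair is A–C with squared distance 130. The circle on this segment as diameter has centre (-1.5, -1.5) and r² = 130/4 = 32.5.
Check B: distance² to centre = 22.5 ≤ 32.5, so it lies inside.
All remaining points lie in this disk, and no smaller disk contains both endpoints, so this is the minimum enclosing circle.

32.5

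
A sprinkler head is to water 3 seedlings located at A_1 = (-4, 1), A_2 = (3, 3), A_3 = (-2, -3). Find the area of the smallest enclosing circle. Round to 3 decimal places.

49.594

Side lengths²: A_1A_2² = 53, A_1A_3² = 20, A_2A_3² = 61.
Since A_2A_3² = 61 < 53 + 20 = 73, the triangle is acute, so the smallest enclosing circle is the circumcircle.
Circumcentre = (-0.0625, 0.46875), r² = 15.7861328125.
Area = π·r² = π·15.7861328125 ≈ 49.594.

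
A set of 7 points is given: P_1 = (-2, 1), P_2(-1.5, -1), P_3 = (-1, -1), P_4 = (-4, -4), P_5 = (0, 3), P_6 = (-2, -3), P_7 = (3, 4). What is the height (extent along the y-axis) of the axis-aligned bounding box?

8

max y = 4, min y = -4, so height = 8.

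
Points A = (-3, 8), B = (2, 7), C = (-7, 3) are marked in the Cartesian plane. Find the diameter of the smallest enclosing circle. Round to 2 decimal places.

9.85

Side lengths²: AB² = 26, AC² = 41, BC² = 97.
Since BC² = 97 ≥ 41 + 26 = 67, the angle opposite BC is not acute, so the smallest enclosing circle has BC as diameter.
Centre = midpoint of BC = (-2.5, 5), r² = 97/4 = 24.25.
Diameter = 2r = 2√(24.25) ≈ 9.85.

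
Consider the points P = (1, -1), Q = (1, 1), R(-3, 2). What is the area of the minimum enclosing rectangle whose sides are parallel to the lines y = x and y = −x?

10.5

In coordinates u = x + y, v = x − y the rectangle is axis-aligned; the map (x,y)→(u,v) scales areas by 2.
u-values: 0, 2, -1; range = 2 − (-1) = 3.
v-values: 2, 0, -5; range = 2 − (-5) = 7.
Area = (3 × 7) / 2 = 10.5.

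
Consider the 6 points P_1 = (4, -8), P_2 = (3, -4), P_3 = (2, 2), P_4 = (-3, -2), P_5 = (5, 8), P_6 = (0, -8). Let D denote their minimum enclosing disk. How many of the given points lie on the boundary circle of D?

2

The farthest pair is P_5–P_6 with squared distance 281. The circle on this segment as diameter has centre (2.5, 0) and r² = 281/4 = 70.25.
Check P_1: distance² to centre = 66.25 ≤ 70.25, so it lies inside.
All remaining points lie in this disk, and no smaller disk contains both endpoints, so this is the minimum enclosing circle.
The points at distance exactly r from the centre are P_5, P_6 — 2 points.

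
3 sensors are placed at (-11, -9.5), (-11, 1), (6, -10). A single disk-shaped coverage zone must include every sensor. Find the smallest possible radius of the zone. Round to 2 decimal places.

10.12

Call the three points A, B, C in the order given.
Side lengths²: AB² = 110.25, AC² = 289.25, BC² = 410.
Since BC² = 410 ≥ 289.25 + 110.25 = 399.5, the angle opposite BC is not acute, so the smallest enclosing circle has BC as diameter.
Centre = midpoint of BC = (-2.5, -4.5), r² = 410/4 = 102.5.
r = √(102.5) ≈ 10.12.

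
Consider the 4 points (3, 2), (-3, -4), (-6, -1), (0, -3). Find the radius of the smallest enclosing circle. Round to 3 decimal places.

By Welzl's lemma the MEC is supported by two points (diametrically opposite) or three points (on a circumcircle).
The farthest pair is (3, 2)–(-6, -1) with squared distance 90. The circle on this segment as diameter has centre (-1.5, 0.5) and r² = 90/4 = 22.5.
Check (-3, -4): distance² to centre = 22.5 ≤ 22.5, so it lies inside.
All remaining points lie in this disk, and no smaller disk contains both endpoints, so this is the minimum enclosing circle.
r = √(22.5) ≈ 4.743.

4.743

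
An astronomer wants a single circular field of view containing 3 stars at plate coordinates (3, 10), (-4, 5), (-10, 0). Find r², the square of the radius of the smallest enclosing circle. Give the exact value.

67.25

Call the three points A, B, C in the order given.
Side lengths²: AB² = 74, AC² = 269, BC² = 61.
Since AC² = 269 ≥ 74 + 61 = 135, the angle opposite AC is not acute, so the smallest enclosing circle has AC as diameter.
Centre = midpoint of AC = (-3.5, 5), r² = 269/4 = 67.25.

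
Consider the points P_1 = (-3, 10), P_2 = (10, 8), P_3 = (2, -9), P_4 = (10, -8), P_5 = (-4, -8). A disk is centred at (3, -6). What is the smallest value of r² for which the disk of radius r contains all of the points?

292

The required radius is the distance from (3, -6) to the farthest point.
Squared distances: 292, 245, 10, 53, 53.
Maximum is 292, attained at P_1.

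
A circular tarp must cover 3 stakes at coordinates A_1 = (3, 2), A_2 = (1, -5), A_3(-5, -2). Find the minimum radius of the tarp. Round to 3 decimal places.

Side lengths²: A_1A_2² = 53, A_1A_3² = 80, A_2A_3² = 45.
Since A_1A_3² = 80 < 53 + 45 = 98, the triangle is acute, so the smallest enclosing circle is the circumcircle.
Circumcentre = (-0.625, -0.75), r² = 20.703125.
r = √(20.703125) ≈ 4.550.

4.550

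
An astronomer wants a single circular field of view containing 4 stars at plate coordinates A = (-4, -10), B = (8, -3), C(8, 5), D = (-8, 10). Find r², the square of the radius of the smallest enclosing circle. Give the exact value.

119.8184

The minimum enclosing circle is determined by three boundary points: A, C, D.
Their circumcentre is (-2.1, 0.78) with r² = 119.8184.
The farthest remaining point B is at distance² 116.2984 ≤ 119.8184.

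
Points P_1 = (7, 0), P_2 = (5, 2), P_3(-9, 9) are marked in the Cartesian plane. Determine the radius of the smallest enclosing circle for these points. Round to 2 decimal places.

Side lengths²: P_1P_2² = 8, P_1P_3² = 337, P_2P_3² = 245.
Since P_1P_3² = 337 ≥ 245 + 8 = 253, the angle opposite P_1P_3 is not acute, so the smallest enclosing circle has P_1P_3 as diameter.
Centre = midpoint of P_1P_3 = (-1, 4.5), r² = 337/4 = 84.25.
r = √(84.25) ≈ 9.18.

9.18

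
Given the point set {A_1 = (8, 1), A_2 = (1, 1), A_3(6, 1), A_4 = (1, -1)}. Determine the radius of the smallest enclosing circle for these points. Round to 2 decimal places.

By Welzl's lemma the MEC is supported by two points (diametrically opposite) or three points (on a circumcircle).
The farthest pair is A_1–A_4 with squared distance 53. The circle on this segment as diameter has centre (4.5, 0) and r² = 53/4 = 13.25.
Check A_2: distance² to centre = 13.25 ≤ 13.25, so it lies inside.
All remaining points lie in this disk, and no smaller disk contains both endpoints, so this is the minimum enclosing circle.
r = √(13.25) ≈ 3.64.

3.64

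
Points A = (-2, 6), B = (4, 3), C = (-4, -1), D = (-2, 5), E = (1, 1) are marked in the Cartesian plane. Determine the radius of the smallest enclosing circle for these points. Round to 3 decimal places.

4.550

By Welzl's lemma the MEC is supported by two points (diametrically opposite) or three points (on a circumcircle).
The minimum enclosing circle is determined by three boundary points: A, B, C.
Their circumcentre is (-0.375, 1.75) with r² = 20.703125.
The farthest remaining point D is at distance² 13.203125 ≤ 20.703125.
r = √(20.703125) ≈ 4.550.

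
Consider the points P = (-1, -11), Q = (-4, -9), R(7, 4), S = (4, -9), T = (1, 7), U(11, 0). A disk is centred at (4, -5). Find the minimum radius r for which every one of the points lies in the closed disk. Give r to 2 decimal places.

12.37

The required radius is the distance from (4, -5) to the farthest point.
Squared distances: 61, 80, 90, 16, 153, 74.
Maximum is 153, attained at T.
r = √153 ≈ 12.37.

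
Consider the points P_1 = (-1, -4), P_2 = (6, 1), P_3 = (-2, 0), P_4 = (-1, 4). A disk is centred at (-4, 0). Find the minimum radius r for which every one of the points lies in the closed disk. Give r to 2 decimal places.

The required radius is the distance from (-4, 0) to the farthest point.
Squared distances: 25, 101, 4, 25.
Maximum is 101, attained at P_2.
r = √101 ≈ 10.05.

10.05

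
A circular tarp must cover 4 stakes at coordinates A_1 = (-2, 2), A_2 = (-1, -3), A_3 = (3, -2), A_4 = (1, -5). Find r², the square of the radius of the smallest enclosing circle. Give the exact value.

14.5

A smallest enclosing disk is always determined by at most three of the input points on its boundary.
The farthest pair is A_1–A_4 with squared distance 58. The circle on this segment as diameter has centre (-0.5, -1.5) and r² = 58/4 = 14.5.
Check A_2: distance² to centre = 2.5 ≤ 14.5, so it lies inside.
All remaining points lie in this disk, and no smaller disk contains both endpoints, so this is the minimum enclosing circle.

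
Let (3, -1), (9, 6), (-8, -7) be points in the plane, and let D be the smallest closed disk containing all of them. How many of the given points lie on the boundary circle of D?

Call the three points A, B, C in the order given.
Side lengths²: AB² = 85, AC² = 157, BC² = 458.
Since BC² = 458 ≥ 157 + 85 = 242, the angle opposite BC is not acute, so the smallest enclosing circle has BC as diameter.
Centre = midpoint of BC = (0.5, -0.5), r² = 458/4 = 114.5.
The points at distance exactly r from the centre are (9, 6), (-8, -7) — 2 points.

2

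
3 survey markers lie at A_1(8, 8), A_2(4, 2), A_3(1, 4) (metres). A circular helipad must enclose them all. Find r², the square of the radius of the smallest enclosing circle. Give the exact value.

16.25

Side lengths²: A_1A_2² = 52, A_1A_3² = 65, A_2A_3² = 13.
Since A_1A_3² = 65 ≥ 52 + 13 = 65, the angle opposite A_1A_3 is not acute, so the smallest enclosing circle has A_1A_3 as diameter.
Centre = midpoint of A_1A_3 = (4.5, 6), r² = 65/4 = 16.25.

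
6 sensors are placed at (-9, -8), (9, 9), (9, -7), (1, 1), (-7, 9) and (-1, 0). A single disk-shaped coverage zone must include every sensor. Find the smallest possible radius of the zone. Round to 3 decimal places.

The minimum enclosing circle of a finite set is fixed by two of the points (as a diameter) or three (as a circumcircle).
The farthest pair is (-9, -8)–(9, 9) with squared distance 613. The circle on this segment as diameter has centre (0, 0.5) and r² = 613/4 = 153.25.
Check (9, -7): distance² to centre = 137.25 ≤ 153.25, so it lies inside.
All remaining points lie in this disk, and no smaller disk contains both endpoints, so this is the minimum enclosing circle.
r = √(153.25) ≈ 12.379.

12.379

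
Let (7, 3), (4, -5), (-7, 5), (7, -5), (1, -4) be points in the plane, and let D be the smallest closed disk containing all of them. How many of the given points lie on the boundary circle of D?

2

By Welzl's lemma the MEC is supported by two points (diametrically opposite) or three points (on a circumcircle).
The farthest pair is (-7, 5)–(7, -5) with squared distance 296. The circle on this segment as diameter has centre (0, 0) and r² = 296/4 = 74.
Check (7, 3): distance² to centre = 58 ≤ 74, so it lies inside.
All remaining points lie in this disk, and no smaller disk contains both endpoints, so this is the minimum enclosing circle.
The points at distance exactly r from the centre are (-7, 5), (7, -5) — 2 points.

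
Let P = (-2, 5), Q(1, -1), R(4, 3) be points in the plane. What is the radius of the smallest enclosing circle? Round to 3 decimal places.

3.536

Side lengths²: PQ² = 45, PR² = 40, QR² = 25.
Since PQ² = 45 < 40 + 25 = 65, the triangle is acute, so the smallest enclosing circle is the circumcircle.
Circumcentre = (0.5, 2.5), r² = 12.5.
r = √(12.5) ≈ 3.536.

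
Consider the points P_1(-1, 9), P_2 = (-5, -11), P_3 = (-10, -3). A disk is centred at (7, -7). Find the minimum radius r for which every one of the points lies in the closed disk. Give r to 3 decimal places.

17.889

The required radius is the distance from (7, -7) to the farthest point.
Squared distances: 320, 160, 305.
Maximum is 320, attained at P_1.
r = √320 ≈ 17.889.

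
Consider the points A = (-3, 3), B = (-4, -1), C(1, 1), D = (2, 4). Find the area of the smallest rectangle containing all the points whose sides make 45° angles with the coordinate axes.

In coordinates u = x + y, v = x − y the rectangle is axis-aligned; the map (x,y)→(u,v) scales areas by 2.
u-values: 0, -5, 2, 6; range = 6 − (-5) = 11.
v-values: -6, -3, 0, -2; range = 0 − (-6) = 6.
Area = (11 × 6) / 2 = 33.

33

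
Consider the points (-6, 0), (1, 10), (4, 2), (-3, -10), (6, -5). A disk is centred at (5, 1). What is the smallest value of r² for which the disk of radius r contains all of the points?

The required radius is the distance from (5, 1) to the farthest point.
Squared distances: 122, 97, 2, 185, 37.
Maximum is 185, attained at (-3, -10).

185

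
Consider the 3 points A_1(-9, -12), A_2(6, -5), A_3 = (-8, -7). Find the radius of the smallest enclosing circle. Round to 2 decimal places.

Side lengths²: A_1A_2² = 274, A_1A_3² = 26, A_2A_3² = 200.
Since A_1A_2² = 274 ≥ 200 + 26 = 226, the angle opposite A_1A_2 is not acute, so the smallest enclosing circle has A_1A_2 as diameter.
Centre = midpoint of A_1A_2 = (-1.5, -8.5), r² = 274/4 = 68.5.
r = √(68.5) ≈ 8.28.

8.28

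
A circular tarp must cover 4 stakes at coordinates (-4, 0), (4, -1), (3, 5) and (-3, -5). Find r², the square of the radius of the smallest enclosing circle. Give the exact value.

34

The farthest pair is (3, 5)–(-3, -5) with squared distance 136. The circle on this segment as diameter has centre (0, 0) and r² = 136/4 = 34.
Check (-4, 0): distance² to centre = 16 ≤ 34, so it lies inside.
All remaining points lie in this disk, and no smaller disk contains both endpoints, so this is the minimum enclosing circle.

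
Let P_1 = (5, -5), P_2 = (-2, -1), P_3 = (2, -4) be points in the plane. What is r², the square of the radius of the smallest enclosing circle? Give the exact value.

16.25

Side lengths²: P_1P_2² = 65, P_1P_3² = 10, P_2P_3² = 25.
Since P_1P_2² = 65 ≥ 25 + 10 = 35, the angle opposite P_1P_2 is not acute, so the smallest enclosing circle has P_1P_2 as diameter.
Centre = midpoint of P_1P_2 = (1.5, -3), r² = 65/4 = 16.25.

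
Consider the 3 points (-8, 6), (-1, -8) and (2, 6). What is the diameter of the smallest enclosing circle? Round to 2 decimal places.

16.01

Call the three points A, B, C in the order given.
Side lengths²: AB² = 245, AC² = 100, BC² = 205.
Since AB² = 245 < 205 + 100 = 305, the triangle is acute, so the smallest enclosing circle is the circumcircle.
Circumcentre = (-3, -0.25), r² = 64.0625.
Diameter = 2r = 2√(64.0625) ≈ 16.01.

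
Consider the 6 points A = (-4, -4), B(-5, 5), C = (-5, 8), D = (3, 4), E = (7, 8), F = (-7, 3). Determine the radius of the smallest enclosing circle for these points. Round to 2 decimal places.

By Welzl's lemma the MEC is supported by two points (diametrically opposite) or three points (on a circumcircle).
The minimum enclosing circle is determined by three boundary points: A, C, E.
Their circumcentre is (1, 59/24) with r² = 38425/576.
The farthest remaining point F is at distance² 37033/576 ≤ 38425/576.
r = √(38425/576) ≈ 8.17.

8.17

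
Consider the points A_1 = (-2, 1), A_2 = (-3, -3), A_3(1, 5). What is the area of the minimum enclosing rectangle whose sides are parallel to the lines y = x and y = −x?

24

In coordinates u = x + y, v = x − y the rectangle is axis-aligned; the map (x,y)→(u,v) scales areas by 2.
u-values: -1, -6, 6; range = 6 − (-6) = 12.
v-values: -3, 0, -4; range = 0 − (-4) = 4.
Area = (12 × 4) / 2 = 24.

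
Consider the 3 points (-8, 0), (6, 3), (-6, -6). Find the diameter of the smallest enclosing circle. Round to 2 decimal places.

Call the three points A, B, C in the order given.
Side lengths²: AB² = 205, AC² = 40, BC² = 225.
Since BC² = 225 < 205 + 40 = 245, the triangle is acute, so the smallest enclosing circle is the circumcircle.
Circumcentre = (-0.5, -5/6), r² = 1025/18.
Diameter = 2r = 2√(1025/18) ≈ 15.09.

15.09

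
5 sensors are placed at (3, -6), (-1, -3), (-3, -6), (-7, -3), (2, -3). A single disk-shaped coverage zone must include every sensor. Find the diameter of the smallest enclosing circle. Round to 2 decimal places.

By Welzl's lemma the MEC is supported by two points (diametrically opposite) or three points (on a circumcircle).
The farthest pair is (3, -6)–(-7, -3) with squared distance 109. The circle on this segment as diameter has centre (-2, -4.5) and r² = 109/4 = 27.25.
Check (-1, -3): distance² to centre = 3.25 ≤ 27.25, so it lies inside.
All remaining points lie in this disk, and no smaller disk contains both endpoints, so this is the minimum enclosing circle.
Diameter = 2r = 2√(27.25) ≈ 10.44.

10.44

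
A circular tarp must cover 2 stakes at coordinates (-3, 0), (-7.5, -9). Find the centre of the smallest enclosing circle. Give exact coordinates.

The smallest circle enclosing two points has them as diameter endpoints.
Centre = midpoint = (-5.25, -4.5); r² = |(-3, 0)−(-7.5, -9)|²/4 = 101.25/4 = 25.3125.
Centre = (-5.25, -4.5).

(-5.25, -4.5)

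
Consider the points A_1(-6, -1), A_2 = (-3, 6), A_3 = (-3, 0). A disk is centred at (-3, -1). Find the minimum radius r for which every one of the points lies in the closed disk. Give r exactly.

The required radius is the distance from (-3, -1) to the farthest point.
Squared distances: 9, 49, 1.
Maximum is 49, attained at A_2.
r = √49 = 7.

7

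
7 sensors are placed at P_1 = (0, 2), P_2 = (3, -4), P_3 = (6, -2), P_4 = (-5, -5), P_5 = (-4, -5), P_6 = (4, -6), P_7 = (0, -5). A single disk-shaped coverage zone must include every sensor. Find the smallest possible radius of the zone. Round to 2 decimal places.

By Welzl's lemma the MEC is supported by two points (diametrically opposite) or three points (on a circumcircle).
The farthest pair is P_3–P_4 with squared distance 130. The circle on this segment as diameter has centre (0.5, -3.5) and r² = 130/4 = 32.5.
Check P_1: distance² to centre = 30.5 ≤ 32.5, so it lies inside.
All remaining points lie in this disk, and no smaller disk contains both endpoints, so this is the minimum enclosing circle.
r = √(32.5) ≈ 5.70.

5.70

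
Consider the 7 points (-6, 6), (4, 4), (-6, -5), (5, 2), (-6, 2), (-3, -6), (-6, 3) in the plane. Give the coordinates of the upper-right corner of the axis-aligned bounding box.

x-range [-6, 5], y-range [-6, 6].
The upper-right corner is (5, 6).

(5, 6)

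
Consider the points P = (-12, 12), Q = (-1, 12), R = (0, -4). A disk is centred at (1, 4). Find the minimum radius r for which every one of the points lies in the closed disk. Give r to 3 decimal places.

The required radius is the distance from (1, 4) to the farthest point.
Squared distances: 233, 68, 65.
Maximum is 233, attained at P.
r = √233 ≈ 15.264.

15.264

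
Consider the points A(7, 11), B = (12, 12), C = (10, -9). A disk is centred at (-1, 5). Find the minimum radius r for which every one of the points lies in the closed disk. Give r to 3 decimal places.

17.804

The required radius is the distance from (-1, 5) to the farthest point.
Squared distances: 100, 218, 317.
Maximum is 317, attained at C.
r = √317 ≈ 17.804.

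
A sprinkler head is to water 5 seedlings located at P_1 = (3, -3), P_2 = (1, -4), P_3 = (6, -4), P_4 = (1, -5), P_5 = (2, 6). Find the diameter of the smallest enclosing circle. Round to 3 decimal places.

11.233

By Welzl's lemma the MEC is supported by two points (diametrically opposite) or three points (on a circumcircle).
The minimum enclosing circle is determined by three boundary points: P_3, P_4, P_5.
Their circumcentre is (68/27, 11/27) with r² = 22997/729.
The farthest remaining point P_2 is at distance² 15842/729 ≤ 22997/729.
Diameter = 2r = 2√(22997/729) ≈ 11.233.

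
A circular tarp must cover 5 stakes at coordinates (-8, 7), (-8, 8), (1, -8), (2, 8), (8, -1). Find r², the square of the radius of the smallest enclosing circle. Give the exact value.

90.8552

By Welzl's lemma the MEC is supported by two points (diametrically opposite) or three points (on a circumcircle).
The minimum enclosing circle is determined by three boundary points: (-8, 8), (1, -8), (8, -1).
Their circumcentre is (-1.26, 1.26) with r² = 90.8552.
The farthest remaining point (-8, 7) is at distance² 78.3752 ≤ 90.8552.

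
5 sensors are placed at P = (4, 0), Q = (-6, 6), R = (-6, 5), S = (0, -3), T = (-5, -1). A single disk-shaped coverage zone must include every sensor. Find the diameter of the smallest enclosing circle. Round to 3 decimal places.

The minimum enclosing circle is determined by three boundary points: P, Q, S.
Their circumcentre is (-7/6, 49/18) with r² = 5525/162.
The farthest remaining point R is at distance² 4625/162 ≤ 5525/162.
Diameter = 2r = 2√(5525/162) ≈ 11.680.

11.680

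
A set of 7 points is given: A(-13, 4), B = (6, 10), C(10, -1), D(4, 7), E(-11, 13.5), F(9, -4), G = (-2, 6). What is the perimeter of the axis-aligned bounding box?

81

Width = max x − min x = 10 − (-13) = 23.
Height = max y − min y = 13.5 − (-4) = 17.5.
Perimeter = 2(23 + 17.5) = 81.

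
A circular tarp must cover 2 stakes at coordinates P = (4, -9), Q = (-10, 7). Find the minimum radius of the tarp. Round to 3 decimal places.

10.630

The smallest circle enclosing two points has them as diameter endpoints.
Centre = midpoint = (-3, -1); r² = |PQ|²/4 = 452/4 = 113.
r = √113 ≈ 10.630.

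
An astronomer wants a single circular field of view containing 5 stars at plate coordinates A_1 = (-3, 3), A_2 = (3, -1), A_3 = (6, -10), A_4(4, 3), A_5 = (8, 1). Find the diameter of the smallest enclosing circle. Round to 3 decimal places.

The minimum enclosing circle of a finite set is fixed by two of the points (as a diameter) or three (as a circumcircle).
The farthest pair is A_1–A_3 with squared distance 250. The circle on this segment as diameter has centre (1.5, -3.5) and r² = 250/4 = 62.5.
Check A_2: distance² to centre = 8.5 ≤ 62.5, so it lies inside.
All remaining points lie in this disk, and no smaller disk contains both endpoints, so this is the minimum enclosing circle.
Diameter = 2r = 2√(62.5) ≈ 15.811.

15.811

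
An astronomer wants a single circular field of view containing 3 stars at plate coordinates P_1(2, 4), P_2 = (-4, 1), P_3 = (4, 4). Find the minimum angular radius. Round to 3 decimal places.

4.272

Side lengths²: P_1P_2² = 45, P_1P_3² = 4, P_2P_3² = 73.
Since P_2P_3² = 73 ≥ 45 + 4 = 49, the angle opposite P_2P_3 is not acute, so the smallest enclosing circle has P_2P_3 as diameter.
Centre = midpoint of P_2P_3 = (0, 2.5), r² = 73/4 = 18.25.
r = √(18.25) ≈ 4.272.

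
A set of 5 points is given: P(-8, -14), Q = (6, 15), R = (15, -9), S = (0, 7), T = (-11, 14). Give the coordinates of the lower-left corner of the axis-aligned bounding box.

x-range [-11, 15], y-range [-14, 15].
The lower-left corner is (-11, -14).

(-11, -14)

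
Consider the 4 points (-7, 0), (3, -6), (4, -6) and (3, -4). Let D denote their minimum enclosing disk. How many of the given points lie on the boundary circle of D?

A smallest enclosing disk is always determined by at most three of the input points on its boundary.
The farthest pair is (-7, 0)–(4, -6) with squared distance 157. The circle on this segment as diameter has centre (-1.5, -3) and r² = 157/4 = 39.25.
Check (3, -6): distance² to centre = 29.25 ≤ 39.25, so it lies inside.
All remaining points lie in this disk, and no smaller disk contains both endpoints, so this is the minimum enclosing circle.
The points at distance exactly r from the centre are (-7, 0), (4, -6) — 2 points.

2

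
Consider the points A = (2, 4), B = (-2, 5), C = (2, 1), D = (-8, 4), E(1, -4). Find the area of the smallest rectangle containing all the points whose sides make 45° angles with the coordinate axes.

85

In coordinates u = x + y, v = x − y the rectangle is axis-aligned; the map (x,y)→(u,v) scales areas by 2.
u-values: 6, 3, 3, -4, -3; range = 6 − (-4) = 10.
v-values: -2, -7, 1, -12, 5; range = 5 − (-12) = 17.
Area = (10 × 17) / 2 = 85.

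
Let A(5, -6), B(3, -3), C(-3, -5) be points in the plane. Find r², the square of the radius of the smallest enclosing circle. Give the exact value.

16.25

Side lengths²: AB² = 13, AC² = 65, BC² = 40.
Since AC² = 65 ≥ 40 + 13 = 53, the angle opposite AC is not acute, so the smallest enclosing circle has AC as diameter.
Centre = midpoint of AC = (1, -5.5), r² = 65/4 = 16.25.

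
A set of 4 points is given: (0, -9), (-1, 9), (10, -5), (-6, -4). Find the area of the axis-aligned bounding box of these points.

x ranges over [-6, 10], width 16.
y ranges over [-9, 9], height 18.
Area = 16 × 18 = 288.

288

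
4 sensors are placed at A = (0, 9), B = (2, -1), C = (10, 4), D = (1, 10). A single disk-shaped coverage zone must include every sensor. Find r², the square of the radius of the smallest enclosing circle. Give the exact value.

The minimum enclosing circle of a finite set is fixed by two of the points (as a diameter) or three (as a circumcircle).
The minimum enclosing circle is determined by three boundary points: B, C, D.
Their circumcentre is (247/62, 293/62) with r² = 70577/1922.
The farthest remaining point A is at distance² 65617/1922 ≤ 70577/1922.

70577/1922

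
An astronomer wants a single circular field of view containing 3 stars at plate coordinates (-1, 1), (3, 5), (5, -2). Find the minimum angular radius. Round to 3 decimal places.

Call the three points A, B, C in the order given.
Side lengths²: AB² = 32, AC² = 45, BC² = 53.
Since BC² = 53 < 45 + 32 = 77, the triangle is acute, so the smallest enclosing circle is the circumcircle.
Circumcentre = (17/6, 7/6), r² = 265/18.
r = √(265/18) ≈ 3.837.

3.837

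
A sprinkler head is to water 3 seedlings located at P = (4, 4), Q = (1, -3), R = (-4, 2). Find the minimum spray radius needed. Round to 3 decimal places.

Side lengths²: PQ² = 58, PR² = 68, QR² = 50.
Since PR² = 68 < 58 + 50 = 108, the triangle is acute, so the smallest enclosing circle is the circumcircle.
Circumcentre = (0.4, 1.4), r² = 19.72.
r = √(19.72) ≈ 4.441.

4.441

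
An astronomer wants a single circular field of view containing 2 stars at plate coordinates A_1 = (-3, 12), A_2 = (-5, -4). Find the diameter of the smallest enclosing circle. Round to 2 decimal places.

The smallest circle enclosing two points has them as diameter endpoints.
Centre = midpoint = (-4, 4); r² = |A_1A_2|²/4 = 260/4 = 65.
Diameter = 2r = 2√65 ≈ 16.12.

16.12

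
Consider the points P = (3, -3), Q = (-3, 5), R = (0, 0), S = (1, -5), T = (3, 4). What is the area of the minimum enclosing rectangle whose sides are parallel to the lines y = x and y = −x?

77

In coordinates u = x + y, v = x − y the rectangle is axis-aligned; the map (x,y)→(u,v) scales areas by 2.
u-values: 0, 2, 0, -4, 7; range = 7 − (-4) = 11.
v-values: 6, -8, 0, 6, -1; range = 6 − (-8) = 14.
Area = (11 × 14) / 2 = 77.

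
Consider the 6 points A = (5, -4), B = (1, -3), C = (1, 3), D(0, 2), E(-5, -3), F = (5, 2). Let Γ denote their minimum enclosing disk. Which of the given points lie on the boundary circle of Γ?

A, E, F

The minimum enclosing circle of a finite set is fixed by two of the points (as a diameter) or three (as a circumcircle).
The minimum enclosing circle is determined by three boundary points: A, E, F.
Their circumcentre is (0.25, -1) with r² = 31.5625.
The farthest remaining point C is at distance² 16.5625 ≤ 31.5625.
The points at distance exactly r from the centre are A, E, F — 3 points.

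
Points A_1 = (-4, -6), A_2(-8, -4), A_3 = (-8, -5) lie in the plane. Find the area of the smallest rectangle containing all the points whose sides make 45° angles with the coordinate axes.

9

In coordinates u = x + y, v = x − y the rectangle is axis-aligned; the map (x,y)→(u,v) scales areas by 2.
u-values: -10, -12, -13; range = -10 − (-13) = 3.
v-values: 2, -4, -3; range = 2 − (-4) = 6.
Area = (3 × 6) / 2 = 9.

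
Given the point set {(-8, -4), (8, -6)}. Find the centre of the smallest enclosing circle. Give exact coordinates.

(0, -5)

The smallest circle enclosing two points has them as diameter endpoints.
Centre = midpoint = (0, -5); r² = |(-8, -4)−(8, -6)|²/4 = 260/4 = 65.
Centre = (0, -5).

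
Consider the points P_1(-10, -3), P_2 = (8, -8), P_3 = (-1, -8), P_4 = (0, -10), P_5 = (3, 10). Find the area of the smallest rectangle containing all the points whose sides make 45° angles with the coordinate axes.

299

In coordinates u = x + y, v = x − y the rectangle is axis-aligned; the map (x,y)→(u,v) scales areas by 2.
u-values: -13, 0, -9, -10, 13; range = 13 − (-13) = 26.
v-values: -7, 16, 7, 10, -7; range = 16 − (-7) = 23.
Area = (26 × 23) / 2 = 299.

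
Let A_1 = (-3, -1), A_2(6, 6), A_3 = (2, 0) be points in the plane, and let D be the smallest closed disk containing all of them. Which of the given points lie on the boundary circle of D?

A_1, A_2

Side lengths²: A_1A_2² = 130, A_1A_3² = 26, A_2A_3² = 52.
Since A_1A_2² = 130 ≥ 52 + 26 = 78, the angle opposite A_1A_2 is not acute, so the smallest enclosing circle has A_1A_2 as diameter.
Centre = midpoint of A_1A_2 = (1.5, 2.5), r² = 130/4 = 32.5.
The points at distance exactly r from the centre are A_1, A_2 — 2 points.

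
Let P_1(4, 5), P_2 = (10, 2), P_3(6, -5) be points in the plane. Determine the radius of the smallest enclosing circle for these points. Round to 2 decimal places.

Side lengths²: P_1P_2² = 45, P_1P_3² = 104, P_2P_3² = 65.
Since P_1P_3² = 104 < 65 + 45 = 110, the triangle is acute, so the smallest enclosing circle is the circumcircle.
Circumcentre = (95/18, 1/18), r² = 4225/162.
r = √(4225/162) ≈ 5.11.

5.11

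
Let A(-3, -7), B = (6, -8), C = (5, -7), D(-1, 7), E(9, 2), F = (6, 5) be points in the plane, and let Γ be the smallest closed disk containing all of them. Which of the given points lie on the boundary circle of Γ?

The minimum enclosing circle of a finite set is fixed by two of the points (as a diameter) or three (as a circumcircle).
The minimum enclosing circle is determined by three boundary points: A, B, D.
Their circumcentre is (2.265625, -0.609375) with r² = 68.5668945312.
The farthest remaining point E is at distance² 52.1606445312 ≤ 68.5668945312.
The points at distance exactly r from the centre are A, B, D — 3 points.

A, B, D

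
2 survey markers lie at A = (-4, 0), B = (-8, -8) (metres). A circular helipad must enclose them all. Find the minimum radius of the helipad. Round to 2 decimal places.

The smallest circle enclosing two points has them as diameter endpoints.
Centre = midpoint = (-6, -4); r² = |AB|²/4 = 80/4 = 20.
r = √20 ≈ 4.47.

4.47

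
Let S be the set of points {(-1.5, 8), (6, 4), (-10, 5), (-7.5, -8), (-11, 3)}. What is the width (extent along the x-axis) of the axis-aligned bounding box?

max x = 6, min x = -11, so width = 17.

17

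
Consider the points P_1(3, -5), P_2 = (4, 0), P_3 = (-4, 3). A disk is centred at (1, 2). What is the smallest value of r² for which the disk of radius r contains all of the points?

The required radius is the distance from (1, 2) to the farthest point.
Squared distances: 53, 13, 26.
Maximum is 53, attained at P_1.

53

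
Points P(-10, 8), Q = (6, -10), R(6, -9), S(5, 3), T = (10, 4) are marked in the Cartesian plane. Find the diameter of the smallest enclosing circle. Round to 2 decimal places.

A smallest enclosing disk is always determined by at most three of the input points on its boundary.
The minimum enclosing circle is determined by three boundary points: P, Q, T.
Their circumcentre is (-47/37, -13/37) with r² = 199810/1369.
The farthest remaining point R is at distance² 174761/1369 ≤ 199810/1369.
Diameter = 2r = 2√(199810/1369) ≈ 24.16.

24.16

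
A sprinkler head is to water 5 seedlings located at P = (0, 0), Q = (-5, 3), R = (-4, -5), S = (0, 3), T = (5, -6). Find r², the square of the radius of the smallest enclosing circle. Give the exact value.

A smallest enclosing disk is always determined by at most three of the input points on its boundary.
The farthest pair is Q–T with squared distance 181. The circle on this segment as diameter has centre (0, -1.5) and r² = 181/4 = 45.25.
Check P: distance² to centre = 2.25 ≤ 45.25, so it lies inside.
All remaining points lie in this disk, and no smaller disk contains both endpoints, so this is the minimum enclosing circle.

45.25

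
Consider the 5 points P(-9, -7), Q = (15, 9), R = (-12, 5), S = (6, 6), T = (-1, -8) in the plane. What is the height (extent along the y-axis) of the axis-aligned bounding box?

max y = 9, min y = -8, so height = 17.

17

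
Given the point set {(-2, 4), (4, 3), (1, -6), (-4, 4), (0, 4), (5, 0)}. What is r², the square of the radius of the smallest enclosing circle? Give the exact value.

A smallest enclosing disk is always determined by at most three of the input points on its boundary.
The minimum enclosing circle is determined by three boundary points: (4, 3), (1, -6), (-4, 4).
Their circumcentre is (-0.5, -0.5) with r² = 32.5.
The farthest remaining point (5, 0) is at distance² 30.5 ≤ 32.5.

32.5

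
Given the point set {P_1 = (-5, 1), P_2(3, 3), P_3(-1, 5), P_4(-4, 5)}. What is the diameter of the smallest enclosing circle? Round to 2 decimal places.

The minimum enclosing circle of a finite set is fixed by two of the points (as a diameter) or three (as a circumcircle).
The minimum enclosing circle is determined by three boundary points: P_1, P_2, P_4.
Their circumcentre is (-31/30, 32/15) with r² = 15317/900.
The farthest remaining point P_3 is at distance² 7397/900 ≤ 15317/900.
Diameter = 2r = 2√(15317/900) ≈ 8.25.

8.25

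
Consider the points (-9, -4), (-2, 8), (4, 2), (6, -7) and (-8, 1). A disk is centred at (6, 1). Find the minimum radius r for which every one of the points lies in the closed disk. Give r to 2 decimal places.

The required radius is the distance from (6, 1) to the farthest point.
Squared distances: 250, 113, 5, 64, 196.
Maximum is 250, attained at (-9, -4).
r = √250 ≈ 15.81.

15.81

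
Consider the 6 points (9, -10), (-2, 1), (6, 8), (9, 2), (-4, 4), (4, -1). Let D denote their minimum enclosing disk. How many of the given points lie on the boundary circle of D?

By Welzl's lemma the MEC is supported by two points (diametrically opposite) or three points (on a circumcircle).
The minimum enclosing circle is determined by three boundary points: (9, -10), (6, 8), (-4, 4).
Their circumcentre is (4.03125, -1.578125) with r² = 95.6164550781.
The farthest remaining point (-2, 1) is at distance² 43.0227050781 ≤ 95.6164550781.
The points at distance exactly r from the centre are (9, -10), (6, 8), (-4, 4) — 3 points.

3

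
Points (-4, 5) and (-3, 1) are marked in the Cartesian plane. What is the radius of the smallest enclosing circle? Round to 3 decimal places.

2.062

The smallest circle enclosing two points has them as diameter endpoints.
Centre = midpoint = (-3.5, 3); r² = |(-4, 5)−(-3, 1)|²/4 = 17/4 = 4.25.
r = √(4.25) ≈ 2.062.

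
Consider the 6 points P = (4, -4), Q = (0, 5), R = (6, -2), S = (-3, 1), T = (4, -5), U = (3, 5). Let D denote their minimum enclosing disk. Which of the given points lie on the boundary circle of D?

The minimum enclosing circle of a finite set is fixed by two of the points (as a diameter) or three (as a circumcircle).
The farthest pair is Q–T with squared distance 116. The circle on this segment as diameter has centre (2, 0) and r² = 116/4 = 29.
Check P: distance² to centre = 20 ≤ 29, so it lies inside.
All remaining points lie in this disk, and no smaller disk contains both endpoints, so this is the minimum enclosing circle.
The points at distance exactly r from the centre are Q, T — 2 points.

Q, T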